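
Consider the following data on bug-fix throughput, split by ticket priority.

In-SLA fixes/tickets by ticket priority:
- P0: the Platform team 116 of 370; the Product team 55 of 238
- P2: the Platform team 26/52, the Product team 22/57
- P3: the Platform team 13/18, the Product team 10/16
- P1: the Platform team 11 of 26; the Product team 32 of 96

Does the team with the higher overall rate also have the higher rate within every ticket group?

P0: the Platform team 116/370 = 31.4%, the Product team 55/238 = 23.1% → the Platform team
P2: the Platform team 26/52 = 50.0%, the Product team 22/57 = 38.6% → the Platform team
P3: the Platform team 13/18 = 72.2%, the Product team 10/16 = 62.5% → the Platform team
P1: the Platform team 11/26 = 42.3%, the Product team 32/96 = 33.3% → the Platform team
Overall: the Platform team 166/466 = 35.6%, the Product team 119/407 = 29.2% → the Platform team
The Platform team wins overall and in every ticket group — no reversal.

Yes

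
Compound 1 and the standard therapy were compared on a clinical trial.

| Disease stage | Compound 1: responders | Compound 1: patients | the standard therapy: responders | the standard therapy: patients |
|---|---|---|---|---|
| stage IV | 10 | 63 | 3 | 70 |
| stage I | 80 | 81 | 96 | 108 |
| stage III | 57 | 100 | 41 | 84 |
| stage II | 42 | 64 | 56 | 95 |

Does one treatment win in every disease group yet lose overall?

No

Stage IV: Compound 1 10/63 = 15.9%, the standard therapy 3/70 = 4.3% → Compound 1
Stage I: Compound 1 80/81 = 98.8%, the standard therapy 96/108 = 88.9% → Compound 1
Stage III: Compound 1 57/100 = 57.0%, the standard therapy 41/84 = 48.8% → Compound 1
Stage II: Compound 1 42/64 = 65.6%, the standard therapy 56/95 = 58.9% → Compound 1
Overall: Compound 1 189/308 = 61.4%, the standard therapy 196/357 = 54.9% → Compound 1
Compound 1 wins overall and in every disease group — no reversal.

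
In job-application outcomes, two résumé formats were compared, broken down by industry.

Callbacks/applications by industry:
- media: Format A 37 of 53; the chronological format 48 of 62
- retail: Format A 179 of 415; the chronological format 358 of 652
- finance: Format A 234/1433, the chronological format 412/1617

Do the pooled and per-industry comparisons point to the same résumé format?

Yes

Media: Format A 37/53 = 69.8%, the chronological format 48/62 = 77.4% → the chronological format
Retail: Format A 179/415 = 43.1%, the chronological format 358/652 = 54.9% → the chronological format
Finance: Format A 234/1433 = 16.3%, the chronological format 412/1617 = 25.5% → the chronological format
Overall: Format A 450/1901 = 23.7%, the chronological format 818/2331 = 35.1% → the chronological format
The chronological format wins overall and in every industry group — no reversal.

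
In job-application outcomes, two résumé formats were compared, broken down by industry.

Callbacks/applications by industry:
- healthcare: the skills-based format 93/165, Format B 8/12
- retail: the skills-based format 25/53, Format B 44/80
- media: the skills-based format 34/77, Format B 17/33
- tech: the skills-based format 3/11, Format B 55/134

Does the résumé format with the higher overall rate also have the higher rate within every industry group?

Healthcare: the skills-based format 93/165 = 56.4%, Format B 8/12 = 66.7% → Format B
Retail: the skills-based format 25/53 = 47.2%, Format B 44/80 = 55.0% → Format B
Media: the skills-based format 34/77 = 44.2%, Format B 17/33 = 51.5% → Format B
Tech: the skills-based format 3/11 = 27.3%, Format B 55/134 = 41.0% → Format B
Overall: the skills-based format 155/306 = 50.7%, Format B 124/259 = 47.9% → the skills-based format
Format B wins each industry group but the skills-based format wins overall — the comparison reverses. Format B's applications skew toward tech, which has a lower base rate.

No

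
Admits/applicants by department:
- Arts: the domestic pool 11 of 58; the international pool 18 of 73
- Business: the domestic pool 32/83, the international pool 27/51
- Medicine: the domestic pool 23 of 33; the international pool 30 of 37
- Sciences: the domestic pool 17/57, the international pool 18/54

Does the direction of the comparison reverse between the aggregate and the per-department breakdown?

Arts: the domestic pool 11/58 = 19.0%, the international pool 18/73 = 24.7% → the international pool
Business: the domestic pool 32/83 = 38.6%, the international pool 27/51 = 52.9% → the international pool
Medicine: the domestic pool 23/33 = 69.7%, the international pool 30/37 = 81.1% → the international pool
Sciences: the domestic pool 17/57 = 29.8%, the international pool 18/54 = 33.3% → the international pool
Overall: the domestic pool 83/231 = 35.9%, the international pool 93/215 = 43.3% → the international pool
The international pool wins overall and in every department group — no reversal.

No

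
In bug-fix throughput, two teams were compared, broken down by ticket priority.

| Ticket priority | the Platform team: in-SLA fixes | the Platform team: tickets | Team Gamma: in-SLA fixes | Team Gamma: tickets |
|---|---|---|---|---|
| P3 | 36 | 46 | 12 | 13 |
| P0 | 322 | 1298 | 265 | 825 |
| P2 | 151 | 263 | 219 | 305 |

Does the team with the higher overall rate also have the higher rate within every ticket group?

P3: the Platform team 36/46 = 78.3%, Team Gamma 12/13 = 92.3% → Team Gamma
P0: the Platform team 322/1298 = 24.8%, Team Gamma 265/825 = 32.1% → Team Gamma
P2: the Platform team 151/263 = 57.4%, Team Gamma 219/305 = 71.8% → Team Gamma
Overall: the Platform team 509/1607 = 31.7%, Team Gamma 496/1143 = 43.4% → Team Gamma
Team Gamma wins overall and in every ticket group — no reversal.

Yes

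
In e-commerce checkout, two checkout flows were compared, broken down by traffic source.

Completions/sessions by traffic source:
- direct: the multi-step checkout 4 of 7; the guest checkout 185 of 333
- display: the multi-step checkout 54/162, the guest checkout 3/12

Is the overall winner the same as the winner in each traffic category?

Direct: the multi-step checkout 4/7 = 57.1%, the guest checkout 185/333 = 55.6% → the multi-step checkout
Display: the multi-step checkout 54/162 = 33.3%, the guest checkout 3/12 = 25.0% → the multi-step checkout
Overall: the multi-step checkout 58/169 = 34.3%, the guest checkout 188/345 = 54.5% → the guest checkout
The multi-step checkout wins each traffic group but the guest checkout wins overall — the comparison reverses. The multi-step checkout's sessions skew toward display, which has a lower base rate.

No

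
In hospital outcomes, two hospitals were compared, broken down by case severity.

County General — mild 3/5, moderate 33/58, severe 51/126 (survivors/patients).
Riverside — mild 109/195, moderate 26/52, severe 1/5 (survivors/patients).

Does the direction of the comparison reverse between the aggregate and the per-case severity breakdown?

Yes

Mild: County General 3/5 = 60.0%, Riverside 109/195 = 55.9% → County General
Moderate: County General 33/58 = 56.9%, Riverside 26/52 = 50.0% → County General
Severe: County General 51/126 = 40.5%, Riverside 1/5 = 20.0% → County General
Overall: County General 87/189 = 46.0%, Riverside 136/252 = 54.0% → Riverside
County General wins each case group but Riverside wins overall — the comparison reverses. County General's patients skew toward severe, which has a lower base rate.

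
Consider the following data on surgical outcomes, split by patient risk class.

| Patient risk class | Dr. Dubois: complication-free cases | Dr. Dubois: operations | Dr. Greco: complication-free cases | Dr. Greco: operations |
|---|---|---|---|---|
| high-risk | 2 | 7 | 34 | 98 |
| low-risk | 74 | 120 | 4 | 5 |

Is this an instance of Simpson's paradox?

Yes

High-risk: Dr. Dubois 2/7 = 28.6%, Dr. Greco 34/98 = 34.7% → Dr. Greco
Low-risk: Dr. Dubois 74/120 = 61.7%, Dr. Greco 4/5 = 80.0% → Dr. Greco
Overall: Dr. Dubois 76/127 = 59.8%, Dr. Greco 38/103 = 36.9% → Dr. Dubois
Dr. Greco wins each patient risk group but Dr. Dubois wins overall — the comparison reverses. Dr. Greco's operations skew toward high-risk, which has a lower base rate.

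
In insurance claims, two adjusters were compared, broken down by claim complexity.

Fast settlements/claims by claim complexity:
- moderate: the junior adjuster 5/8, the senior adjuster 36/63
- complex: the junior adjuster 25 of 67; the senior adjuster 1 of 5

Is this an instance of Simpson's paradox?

Moderate: the junior adjuster 5/8 = 62.5%, the senior adjuster 36/63 = 57.1% → the junior adjuster
Complex: the junior adjuster 25/67 = 37.3%, the senior adjuster 1/5 = 20.0% → the junior adjuster
Overall: the junior adjuster 30/75 = 40.0%, the senior adjuster 37/68 = 54.4% → the senior adjuster
The junior adjuster wins each claim group but the senior adjuster wins overall — the comparison reverses. The junior adjuster's claims skew toward complex, which has a lower base rate.

Yes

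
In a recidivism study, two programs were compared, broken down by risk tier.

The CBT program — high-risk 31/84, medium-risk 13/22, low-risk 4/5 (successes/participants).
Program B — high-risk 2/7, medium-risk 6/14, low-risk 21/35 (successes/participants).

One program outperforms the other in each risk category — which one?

High-risk: the CBT program 31/84 = 36.9%, Program B 2/7 = 28.6% → the CBT program
Medium-risk: the CBT program 13/22 = 59.1%, Program B 6/14 = 42.9% → the CBT program
Low-risk: the CBT program 4/5 = 80.0%, Program B 21/35 = 60.0% → the CBT program
The CBT program has the higher rate in all 3 groups.

the CBT program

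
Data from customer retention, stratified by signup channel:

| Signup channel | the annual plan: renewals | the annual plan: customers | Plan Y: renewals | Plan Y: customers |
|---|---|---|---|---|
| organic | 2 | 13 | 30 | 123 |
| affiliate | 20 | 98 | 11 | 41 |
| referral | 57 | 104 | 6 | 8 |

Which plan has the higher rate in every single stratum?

Plan Y

Organic: the annual plan 2/13 = 15.4%, Plan Y 30/123 = 24.4% → Plan Y
Affiliate: the annual plan 20/98 = 20.4%, Plan Y 11/41 = 26.8% → Plan Y
Referral: the annual plan 57/104 = 54.8%, Plan Y 6/8 = 75.0% → Plan Y
Plan Y has the higher rate in all 3 groups.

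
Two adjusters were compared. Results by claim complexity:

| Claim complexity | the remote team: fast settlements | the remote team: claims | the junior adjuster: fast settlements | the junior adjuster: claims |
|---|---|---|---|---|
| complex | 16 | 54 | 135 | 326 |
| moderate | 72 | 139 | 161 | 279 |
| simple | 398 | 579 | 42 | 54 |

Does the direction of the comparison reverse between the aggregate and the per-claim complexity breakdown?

Complex: the remote team 16/54 = 29.6%, the junior adjuster 135/326 = 41.4% → the junior adjuster
Moderate: the remote team 72/139 = 51.8%, the junior adjuster 161/279 = 57.7% → the junior adjuster
Simple: the remote team 398/579 = 68.7%, the junior adjuster 42/54 = 77.8% → the junior adjuster
Overall: the remote team 486/772 = 63.0%, the junior adjuster 338/659 = 51.3% → the remote team
The junior adjuster wins each claim group but the remote team wins overall — the comparison reverses. The junior adjuster's claims skew toward complex, which has a lower base rate.

Yes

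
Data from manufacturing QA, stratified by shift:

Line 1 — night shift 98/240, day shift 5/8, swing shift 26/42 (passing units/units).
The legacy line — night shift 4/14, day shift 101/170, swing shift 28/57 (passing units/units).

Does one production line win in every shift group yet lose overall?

Night shift: Line 1 98/240 = 40.8%, the legacy line 4/14 = 28.6% → Line 1
Day shift: Line 1 5/8 = 62.5%, the legacy line 101/170 = 59.4% → Line 1
Swing shift: Line 1 26/42 = 61.9%, the legacy line 28/57 = 49.1% → Line 1
Overall: Line 1 129/290 = 44.5%, the legacy line 133/241 = 55.2% → the legacy line
Line 1 wins each shift group but the legacy line wins overall — the comparison reverses. Line 1's units skew toward night shift, which has a lower base rate.

Yes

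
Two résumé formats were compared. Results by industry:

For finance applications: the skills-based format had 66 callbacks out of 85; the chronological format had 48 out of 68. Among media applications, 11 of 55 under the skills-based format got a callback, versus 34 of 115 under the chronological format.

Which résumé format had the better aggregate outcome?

the skills-based format

Finance: the skills-based format 66/85 = 77.6%, the chronological format 48/68 = 70.6% → the skills-based format
Media: the skills-based format 11/55 = 20.0%, the chronological format 34/115 = 29.6% → the chronological format
Overall: the skills-based format 77/140 = 55.0%, the chronological format 82/183 = 44.8% → the skills-based format
(Neither sweeps every industry group, but the skills-based format has the higher pooled rate.)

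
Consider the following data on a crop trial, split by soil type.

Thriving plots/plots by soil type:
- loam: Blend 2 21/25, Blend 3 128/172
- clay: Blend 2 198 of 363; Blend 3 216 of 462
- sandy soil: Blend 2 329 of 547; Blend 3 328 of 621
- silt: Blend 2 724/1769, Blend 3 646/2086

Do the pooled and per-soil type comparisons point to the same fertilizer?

Loam: Blend 2 21/25 = 84.0%, Blend 3 128/172 = 74.4% → Blend 2
Clay: Blend 2 198/363 = 54.5%, Blend 3 216/462 = 46.8% → Blend 2
Sandy soil: Blend 2 329/547 = 60.1%, Blend 3 328/621 = 52.8% → Blend 2
Silt: Blend 2 724/1769 = 40.9%, Blend 3 646/2086 = 31.0% → Blend 2
Overall: Blend 2 1272/2704 = 47.0%, Blend 3 1318/3341 = 39.4% → Blend 2
Blend 2 wins overall and in every soil group — no reversal.

Yes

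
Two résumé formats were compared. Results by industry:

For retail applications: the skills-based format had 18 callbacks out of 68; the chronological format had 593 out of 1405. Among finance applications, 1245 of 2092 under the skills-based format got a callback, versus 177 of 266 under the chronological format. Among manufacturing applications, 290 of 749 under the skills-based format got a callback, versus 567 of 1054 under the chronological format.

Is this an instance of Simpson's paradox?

Retail: the skills-based format 18/68 = 26.5%, the chronological format 593/1405 = 42.2% → the chronological format
Finance: the skills-based format 1245/2092 = 59.5%, the chronological format 177/266 = 66.5% → the chronological format
Manufacturing: the skills-based format 290/749 = 38.7%, the chronological format 567/1054 = 53.8% → the chronological format
Overall: the skills-based format 1553/2909 = 53.4%, the chronological format 1337/2725 = 49.1% → the skills-based format
The chronological format wins each industry group but the skills-based format wins overall — the comparison reverses. The chronological format's applications skew toward retail, which has a lower base rate.

Yes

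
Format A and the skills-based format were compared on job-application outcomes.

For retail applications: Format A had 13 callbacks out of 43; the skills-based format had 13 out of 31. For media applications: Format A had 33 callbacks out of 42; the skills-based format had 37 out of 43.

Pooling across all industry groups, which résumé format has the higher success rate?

Retail: Format A 13/43 = 30.2%, the skills-based format 13/31 = 41.9% → the skills-based format
Media: Format A 33/42 = 78.6%, the skills-based format 37/43 = 86.0% → the skills-based format
Overall: Format A 46/85 = 54.1%, the skills-based format 50/74 = 67.6% → the skills-based format

the skills-based format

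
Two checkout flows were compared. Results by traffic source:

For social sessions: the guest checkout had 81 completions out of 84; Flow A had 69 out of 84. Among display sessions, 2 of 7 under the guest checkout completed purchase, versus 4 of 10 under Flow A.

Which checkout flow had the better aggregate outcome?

Social: the guest checkout 81/84 = 96.4%, Flow A 69/84 = 82.1% → the guest checkout
Display: the guest checkout 2/7 = 28.6%, Flow A 4/10 = 40.0% → Flow A
Overall: the guest checkout 83/91 = 91.2%, Flow A 73/94 = 77.7% → the guest checkout
(Neither sweeps every traffic group, but the guest checkout has the higher pooled rate.)

the guest checkout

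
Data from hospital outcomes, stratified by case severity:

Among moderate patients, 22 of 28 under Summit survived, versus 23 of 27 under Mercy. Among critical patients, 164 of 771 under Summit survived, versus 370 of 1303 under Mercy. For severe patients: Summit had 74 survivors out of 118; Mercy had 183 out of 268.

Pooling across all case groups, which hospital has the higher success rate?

Moderate: Summit 22/28 = 78.6%, Mercy 23/27 = 85.2% → Mercy
Critical: Summit 164/771 = 21.3%, Mercy 370/1303 = 28.4% → Mercy
Severe: Summit 74/118 = 62.7%, Mercy 183/268 = 68.3% → Mercy
Overall: Summit 260/917 = 28.4%, Mercy 576/1598 = 36.0% → Mercy

Mercy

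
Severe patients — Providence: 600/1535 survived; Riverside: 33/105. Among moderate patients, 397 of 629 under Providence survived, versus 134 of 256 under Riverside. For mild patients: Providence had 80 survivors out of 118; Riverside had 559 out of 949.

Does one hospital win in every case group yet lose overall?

Yes

Severe: Providence 600/1535 = 39.1%, Riverside 33/105 = 31.4% → Providence
Moderate: Providence 397/629 = 63.1%, Riverside 134/256 = 52.3% → Providence
Mild: Providence 80/118 = 67.8%, Riverside 559/949 = 58.9% → Providence
Overall: Providence 1077/2282 = 47.2%, Riverside 726/1310 = 55.4% → Riverside
Providence wins each case group but Riverside wins overall — the comparison reverses. Providence's patients skew toward severe, which has a lower base rate.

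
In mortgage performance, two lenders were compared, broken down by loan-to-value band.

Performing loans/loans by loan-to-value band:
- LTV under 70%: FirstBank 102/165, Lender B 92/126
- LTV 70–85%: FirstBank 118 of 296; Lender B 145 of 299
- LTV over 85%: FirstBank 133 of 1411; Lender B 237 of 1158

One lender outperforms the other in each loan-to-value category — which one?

LTV under 70%: FirstBank 102/165 = 61.8%, Lender B 92/126 = 73.0% → Lender B
LTV 70–85%: FirstBank 118/296 = 39.9%, Lender B 145/299 = 48.5% → Lender B
LTV over 85%: FirstBank 133/1411 = 9.4%, Lender B 237/1158 = 20.5% → Lender B
Lender B has the higher rate in all 3 groups.

Lender B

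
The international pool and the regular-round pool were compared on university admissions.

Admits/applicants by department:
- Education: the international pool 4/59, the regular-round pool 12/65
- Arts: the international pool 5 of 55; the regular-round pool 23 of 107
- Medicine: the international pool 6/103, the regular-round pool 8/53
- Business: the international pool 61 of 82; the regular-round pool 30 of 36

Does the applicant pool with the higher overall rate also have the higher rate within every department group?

Education: the international pool 4/59 = 6.8%, the regular-round pool 12/65 = 18.5% → the regular-round pool
Arts: the international pool 5/55 = 9.1%, the regular-round pool 23/107 = 21.5% → the regular-round pool
Medicine: the international pool 6/103 = 5.8%, the regular-round pool 8/53 = 15.1% → the regular-round pool
Business: the international pool 61/82 = 74.4%, the regular-round pool 30/36 = 83.3% → the regular-round pool
Overall: the international pool 76/299 = 25.4%, the regular-round pool 73/261 = 28.0% → the regular-round pool
The regular-round pool wins overall and in every department group — no reversal.

Yes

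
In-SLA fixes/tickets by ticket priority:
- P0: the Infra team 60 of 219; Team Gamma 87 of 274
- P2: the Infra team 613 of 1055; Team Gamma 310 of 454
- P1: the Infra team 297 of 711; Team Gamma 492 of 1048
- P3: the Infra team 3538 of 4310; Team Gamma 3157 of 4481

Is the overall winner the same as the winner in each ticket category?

P0: the Infra team 60/219 = 27.4%, Team Gamma 87/274 = 31.8% → Team Gamma
P2: the Infra team 613/1055 = 58.1%, Team Gamma 310/454 = 68.3% → Team Gamma
P1: the Infra team 297/711 = 41.8%, Team Gamma 492/1048 = 46.9% → Team Gamma
P3: the Infra team 3538/4310 = 82.1%, Team Gamma 3157/4481 = 70.5% → the Infra team
Overall: the Infra team 4508/6295 = 71.6%, Team Gamma 4046/6257 = 64.7% → the Infra team
Neither sweeps: the Infra team wins 1 of 4 groups, Team Gamma wins 3. The Infra team wins overall but not every group — no Simpson reversal.

No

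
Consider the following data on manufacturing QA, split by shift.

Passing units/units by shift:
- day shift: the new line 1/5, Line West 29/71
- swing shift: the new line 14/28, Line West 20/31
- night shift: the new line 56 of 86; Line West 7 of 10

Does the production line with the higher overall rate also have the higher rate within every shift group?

No

Day shift: the new line 1/5 = 20.0%, Line West 29/71 = 40.8% → Line West
Swing shift: the new line 14/28 = 50.0%, Line West 20/31 = 64.5% → Line West
Night shift: the new line 56/86 = 65.1%, Line West 7/10 = 70.0% → Line West
Overall: the new line 71/119 = 59.7%, Line West 56/112 = 50.0% → the new line
Line West wins each shift group but the new line wins overall — the comparison reverses. Line West's units skew toward day shift, which has a lower base rate.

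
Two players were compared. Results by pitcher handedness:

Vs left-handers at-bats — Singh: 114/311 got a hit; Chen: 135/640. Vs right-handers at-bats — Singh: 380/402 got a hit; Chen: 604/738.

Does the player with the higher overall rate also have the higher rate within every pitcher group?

Yes

Vs left-handers: Singh 114/311 = 36.7%, Chen 135/640 = 21.1% → Singh
Vs right-handers: Singh 380/402 = 94.5%, Chen 604/738 = 81.8% → Singh
Overall: Singh 494/713 = 69.3%, Chen 739/1378 = 53.6% → Singh
Singh wins overall and in every pitcher group — no reversal.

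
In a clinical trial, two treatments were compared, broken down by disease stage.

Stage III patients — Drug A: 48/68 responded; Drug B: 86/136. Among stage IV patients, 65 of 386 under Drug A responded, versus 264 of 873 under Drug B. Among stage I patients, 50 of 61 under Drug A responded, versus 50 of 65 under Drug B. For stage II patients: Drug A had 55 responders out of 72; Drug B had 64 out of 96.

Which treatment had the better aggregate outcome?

Drug B

Stage III: Drug A 48/68 = 70.6%, Drug B 86/136 = 63.2% → Drug A
Stage IV: Drug A 65/386 = 16.8%, Drug B 264/873 = 30.2% → Drug B
Stage I: Drug A 50/61 = 82.0%, Drug B 50/65 = 76.9% → Drug A
Stage II: Drug A 55/72 = 76.4%, Drug B 64/96 = 66.7% → Drug A
Overall: Drug A 218/587 = 37.1%, Drug B 464/1170 = 39.7% → Drug B
(Neither sweeps every disease group, but Drug B has the higher pooled rate.)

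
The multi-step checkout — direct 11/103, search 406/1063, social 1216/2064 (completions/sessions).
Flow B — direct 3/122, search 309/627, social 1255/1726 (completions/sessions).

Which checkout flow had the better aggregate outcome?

Flow B

Direct: the multi-step checkout 11/103 = 10.7%, Flow B 3/122 = 2.5% → the multi-step checkout
Search: the multi-step checkout 406/1063 = 38.2%, Flow B 309/627 = 49.3% → Flow B
Social: the multi-step checkout 1216/2064 = 58.9%, Flow B 1255/1726 = 72.7% → Flow B
Overall: the multi-step checkout 1633/3230 = 50.6%, Flow B 1567/2475 = 63.3% → Flow B
(Neither sweeps every traffic group, but Flow B has the higher pooled rate.)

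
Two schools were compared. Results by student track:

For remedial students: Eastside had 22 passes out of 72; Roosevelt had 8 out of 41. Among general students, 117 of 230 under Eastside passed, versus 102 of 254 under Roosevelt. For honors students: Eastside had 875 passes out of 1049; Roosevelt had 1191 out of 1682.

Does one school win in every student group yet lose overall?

No

Remedial: Eastside 22/72 = 30.6%, Roosevelt 8/41 = 19.5% → Eastside
General: Eastside 117/230 = 50.9%, Roosevelt 102/254 = 40.2% → Eastside
Honors: Eastside 875/1049 = 83.4%, Roosevelt 1191/1682 = 70.8% → Eastside
Overall: Eastside 1014/1351 = 75.1%, Roosevelt 1301/1977 = 65.8% → Eastside
Eastside wins overall and in every student group — no reversal.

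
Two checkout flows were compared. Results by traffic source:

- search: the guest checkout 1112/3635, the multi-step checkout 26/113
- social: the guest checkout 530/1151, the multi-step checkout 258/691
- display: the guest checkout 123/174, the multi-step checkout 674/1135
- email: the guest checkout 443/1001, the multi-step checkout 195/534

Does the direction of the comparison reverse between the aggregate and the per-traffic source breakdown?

Yes

Search: the guest checkout 1112/3635 = 30.6%, the multi-step checkout 26/113 = 23.0% → the guest checkout
Social: the guest checkout 530/1151 = 46.0%, the multi-step checkout 258/691 = 37.3% → the guest checkout
Display: the guest checkout 123/174 = 70.7%, the multi-step checkout 674/1135 = 59.4% → the guest checkout
Email: the guest checkout 443/1001 = 44.3%, the multi-step checkout 195/534 = 36.5% → the guest checkout
Overall: the guest checkout 2208/5961 = 37.0%, the multi-step checkout 1153/2473 = 46.6% → the multi-step checkout
The guest checkout wins each traffic group but the multi-step checkout wins overall — the comparison reverses. The guest checkout's sessions skew toward search, which has a lower base rate.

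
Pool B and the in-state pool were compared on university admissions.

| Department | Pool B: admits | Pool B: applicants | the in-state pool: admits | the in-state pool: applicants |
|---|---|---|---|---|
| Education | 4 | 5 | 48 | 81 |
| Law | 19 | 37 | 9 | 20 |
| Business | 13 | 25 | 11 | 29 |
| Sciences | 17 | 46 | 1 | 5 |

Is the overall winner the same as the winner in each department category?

No

Education: Pool B 4/5 = 80.0%, the in-state pool 48/81 = 59.3% → Pool B
Law: Pool B 19/37 = 51.4%, the in-state pool 9/20 = 45.0% → Pool B
Business: Pool B 13/25 = 52.0%, the in-state pool 11/29 = 37.9% → Pool B
Sciences: Pool B 17/46 = 37.0%, the in-state pool 1/5 = 20.0% → Pool B
Overall: Pool B 53/113 = 46.9%, the in-state pool 69/135 = 51.1% → the in-state pool
Pool B wins each department group but the in-state pool wins overall — the comparison reverses. Pool B's applicants skew toward Sciences, which has a lower base rate.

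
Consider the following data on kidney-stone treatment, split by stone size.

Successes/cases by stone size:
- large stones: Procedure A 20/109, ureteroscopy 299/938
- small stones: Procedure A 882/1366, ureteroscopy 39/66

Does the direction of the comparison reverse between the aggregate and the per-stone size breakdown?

No

Large stones: Procedure A 20/109 = 18.3%, ureteroscopy 299/938 = 31.9% → ureteroscopy
Small stones: Procedure A 882/1366 = 64.6%, ureteroscopy 39/66 = 59.1% → Procedure A
Overall: Procedure A 902/1475 = 61.2%, ureteroscopy 338/1004 = 33.7% → Procedure A
Neither sweeps: Procedure A wins 1 of 2 groups, ureteroscopy wins 1. Procedure A wins overall but not every group — no Simpson reversal.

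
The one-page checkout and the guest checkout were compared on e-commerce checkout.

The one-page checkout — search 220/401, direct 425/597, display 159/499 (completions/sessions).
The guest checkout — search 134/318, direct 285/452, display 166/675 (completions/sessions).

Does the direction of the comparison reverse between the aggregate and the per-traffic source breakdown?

Search: the one-page checkout 220/401 = 54.9%, the guest checkout 134/318 = 42.1% → the one-page checkout
Direct: the one-page checkout 425/597 = 71.2%, the guest checkout 285/452 = 63.1% → the one-page checkout
Display: the one-page checkout 159/499 = 31.9%, the guest checkout 166/675 = 24.6% → the one-page checkout
Overall: the one-page checkout 804/1497 = 53.7%, the guest checkout 585/1445 = 40.5% → the one-page checkout
The one-page checkout wins overall and in every traffic group — no reversal.

No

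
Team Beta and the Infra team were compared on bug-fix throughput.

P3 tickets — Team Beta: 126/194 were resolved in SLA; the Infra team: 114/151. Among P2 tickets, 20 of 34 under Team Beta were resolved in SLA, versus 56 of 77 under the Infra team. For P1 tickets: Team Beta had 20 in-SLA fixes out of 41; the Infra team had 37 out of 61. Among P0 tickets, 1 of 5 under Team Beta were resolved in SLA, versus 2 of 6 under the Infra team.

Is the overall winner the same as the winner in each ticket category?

Yes

P3: Team Beta 126/194 = 64.9%, the Infra team 114/151 = 75.5% → the Infra team
P2: Team Beta 20/34 = 58.8%, the Infra team 56/77 = 72.7% → the Infra team
P1: Team Beta 20/41 = 48.8%, the Infra team 37/61 = 60.7% → the Infra team
P0: Team Beta 1/5 = 20.0%, the Infra team 2/6 = 33.3% → the Infra team
Overall: Team Beta 167/274 = 60.9%, the Infra team 209/295 = 70.8% → the Infra team
The Infra team wins overall and in every ticket group — no reversal.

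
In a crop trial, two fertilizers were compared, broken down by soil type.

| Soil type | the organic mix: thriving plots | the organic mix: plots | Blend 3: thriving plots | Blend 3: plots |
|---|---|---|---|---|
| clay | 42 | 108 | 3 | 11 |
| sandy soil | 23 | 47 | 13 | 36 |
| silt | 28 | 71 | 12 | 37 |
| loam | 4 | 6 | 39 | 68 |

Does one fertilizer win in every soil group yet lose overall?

Clay: the organic mix 42/108 = 38.9%, Blend 3 3/11 = 27.3% → the organic mix
Sandy soil: the organic mix 23/47 = 48.9%, Blend 3 13/36 = 36.1% → the organic mix
Silt: the organic mix 28/71 = 39.4%, Blend 3 12/37 = 32.4% → the organic mix
Loam: the organic mix 4/6 = 66.7%, Blend 3 39/68 = 57.4% → the organic mix
Overall: the organic mix 97/232 = 41.8%, Blend 3 67/152 = 44.1% → Blend 3
The organic mix wins each soil group but Blend 3 wins overall — the comparison reverses. The organic mix's plots skew toward clay, which has a lower base rate.

Yes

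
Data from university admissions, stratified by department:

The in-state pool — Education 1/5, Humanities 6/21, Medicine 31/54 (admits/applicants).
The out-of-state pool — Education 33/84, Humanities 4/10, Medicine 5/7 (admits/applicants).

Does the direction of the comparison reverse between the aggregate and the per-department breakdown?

Yes

Education: the in-state pool 1/5 = 20.0%, the out-of-state pool 33/84 = 39.3% → the out-of-state pool
Humanities: the in-state pool 6/21 = 28.6%, the out-of-state pool 4/10 = 40.0% → the out-of-state pool
Medicine: the in-state pool 31/54 = 57.4%, the out-of-state pool 5/7 = 71.4% → the out-of-state pool
Overall: the in-state pool 38/80 = 47.5%, the out-of-state pool 42/101 = 41.6% → the in-state pool
The out-of-state pool wins each department group but the in-state pool wins overall — the comparison reverses. The out-of-state pool's applicants skew toward Education, which has a lower base rate.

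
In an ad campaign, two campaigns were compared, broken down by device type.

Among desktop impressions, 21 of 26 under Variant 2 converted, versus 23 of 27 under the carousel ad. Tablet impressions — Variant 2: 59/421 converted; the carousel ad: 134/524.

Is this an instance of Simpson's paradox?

Desktop: Variant 2 21/26 = 80.8%, the carousel ad 23/27 = 85.2% → the carousel ad
Tablet: Variant 2 59/421 = 14.0%, the carousel ad 134/524 = 25.6% → the carousel ad
Overall: Variant 2 80/447 = 17.9%, the carousel ad 157/551 = 28.5% → the carousel ad
The carousel ad wins overall and in every device group — no reversal.

No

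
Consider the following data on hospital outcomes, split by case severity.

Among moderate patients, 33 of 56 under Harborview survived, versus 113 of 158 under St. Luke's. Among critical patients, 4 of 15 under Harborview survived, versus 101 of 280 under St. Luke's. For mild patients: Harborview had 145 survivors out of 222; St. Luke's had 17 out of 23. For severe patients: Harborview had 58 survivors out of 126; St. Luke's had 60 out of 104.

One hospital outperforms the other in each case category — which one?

Moderate: Harborview 33/56 = 58.9%, St. Luke's 113/158 = 71.5% → St. Luke's
Critical: Harborview 4/15 = 26.7%, St. Luke's 101/280 = 36.1% → St. Luke's
Mild: Harborview 145/222 = 65.3%, St. Luke's 17/23 = 73.9% → St. Luke's
Severe: Harborview 58/126 = 46.0%, St. Luke's 60/104 = 57.7% → St. Luke's
St. Luke's has the higher rate in all 4 groups.

St. Luke's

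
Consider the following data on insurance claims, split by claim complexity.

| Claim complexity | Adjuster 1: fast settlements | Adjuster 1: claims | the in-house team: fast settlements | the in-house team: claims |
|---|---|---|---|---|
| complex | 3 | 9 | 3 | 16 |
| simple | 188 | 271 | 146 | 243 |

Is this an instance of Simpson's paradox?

Complex: Adjuster 1 3/9 = 33.3%, the in-house team 3/16 = 18.8% → Adjuster 1
Simple: Adjuster 1 188/271 = 69.4%, the in-house team 146/243 = 60.1% → Adjuster 1
Overall: Adjuster 1 191/280 = 68.2%, the in-house team 149/259 = 57.5% → Adjuster 1
Adjuster 1 wins overall and in every claim group — no reversal.

No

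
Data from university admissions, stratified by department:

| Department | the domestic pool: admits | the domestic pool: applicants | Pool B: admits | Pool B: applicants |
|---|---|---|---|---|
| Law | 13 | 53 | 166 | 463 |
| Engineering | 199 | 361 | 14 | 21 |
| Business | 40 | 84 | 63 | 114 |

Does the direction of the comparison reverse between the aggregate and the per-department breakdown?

Yes

Law: the domestic pool 13/53 = 24.5%, Pool B 166/463 = 35.9% → Pool B
Engineering: the domestic pool 199/361 = 55.1%, Pool B 14/21 = 66.7% → Pool B
Business: the domestic pool 40/84 = 47.6%, Pool B 63/114 = 55.3% → Pool B
Overall: the domestic pool 252/498 = 50.6%, Pool B 243/598 = 40.6% → the domestic pool
Pool B wins each department group but the domestic pool wins overall — the comparison reverses. Pool B's applicants skew toward Law, which has a lower base rate.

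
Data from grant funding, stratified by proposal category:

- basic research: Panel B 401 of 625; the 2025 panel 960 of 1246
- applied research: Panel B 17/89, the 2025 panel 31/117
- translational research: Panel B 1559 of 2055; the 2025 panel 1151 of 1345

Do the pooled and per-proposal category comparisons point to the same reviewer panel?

Basic research: Panel B 401/625 = 64.2%, the 2025 panel 960/1246 = 77.0% → the 2025 panel
Applied research: Panel B 17/89 = 19.1%, the 2025 panel 31/117 = 26.5% → the 2025 panel
Translational research: Panel B 1559/2055 = 75.9%, the 2025 panel 1151/1345 = 85.6% → the 2025 panel
Overall: Panel B 1977/2769 = 71.4%, the 2025 panel 2142/2708 = 79.1% → the 2025 panel
The 2025 panel wins overall and in every proposal group — no reversal.

Yes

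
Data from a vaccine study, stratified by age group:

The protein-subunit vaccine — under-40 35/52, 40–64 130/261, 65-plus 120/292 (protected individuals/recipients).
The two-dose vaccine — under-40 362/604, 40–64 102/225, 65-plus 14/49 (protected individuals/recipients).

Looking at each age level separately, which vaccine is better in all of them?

Under-40: the protein-subunit vaccine 35/52 = 67.3%, the two-dose vaccine 362/604 = 59.9% → the protein-subunit vaccine
40–64: the protein-subunit vaccine 130/261 = 49.8%, the two-dose vaccine 102/225 = 45.3% → the protein-subunit vaccine
65-plus: the protein-subunit vaccine 120/292 = 41.1%, the two-dose vaccine 14/49 = 28.6% → the protein-subunit vaccine
The protein-subunit vaccine has the higher rate in all 3 groups.

the protein-subunit vaccine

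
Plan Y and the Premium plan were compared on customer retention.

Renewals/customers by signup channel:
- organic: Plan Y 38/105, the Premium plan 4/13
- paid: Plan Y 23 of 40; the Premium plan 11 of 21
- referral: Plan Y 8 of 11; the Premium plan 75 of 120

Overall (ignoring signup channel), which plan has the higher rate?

the Premium plan

Organic: Plan Y 38/105 = 36.2%, the Premium plan 4/13 = 30.8% → Plan Y
Paid: Plan Y 23/40 = 57.5%, the Premium plan 11/21 = 52.4% → Plan Y
Referral: Plan Y 8/11 = 72.7%, the Premium plan 75/120 = 62.5% → Plan Y
Overall: Plan Y 69/156 = 44.2%, the Premium plan 90/154 = 58.4% → the Premium plan
(Plan Y wins every signup group but the Premium plan wins overall — Plan Y's customers skew toward the low-rate organic group.)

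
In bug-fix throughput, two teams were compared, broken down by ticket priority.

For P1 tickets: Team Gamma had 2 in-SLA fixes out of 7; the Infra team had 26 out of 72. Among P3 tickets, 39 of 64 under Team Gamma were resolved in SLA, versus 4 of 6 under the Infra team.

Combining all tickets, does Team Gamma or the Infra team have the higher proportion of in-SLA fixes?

Team Gamma

P1: Team Gamma 2/7 = 28.6%, the Infra team 26/72 = 36.1% → the Infra team
P3: Team Gamma 39/64 = 60.9%, the Infra team 4/6 = 66.7% → the Infra team
Overall: Team Gamma 41/71 = 57.7%, the Infra team 30/78 = 38.5% → Team Gamma
(The Infra team wins every ticket group but Team Gamma wins overall — the Infra team's tickets skew toward the low-rate P1 group.)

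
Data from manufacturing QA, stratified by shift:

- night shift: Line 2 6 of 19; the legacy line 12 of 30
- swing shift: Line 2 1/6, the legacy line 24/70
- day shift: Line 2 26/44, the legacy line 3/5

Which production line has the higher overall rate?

Night shift: Line 2 6/19 = 31.6%, the legacy line 12/30 = 40.0% → the legacy line
Swing shift: Line 2 1/6 = 16.7%, the legacy line 24/70 = 34.3% → the legacy line
Day shift: Line 2 26/44 = 59.1%, the legacy line 3/5 = 60.0% → the legacy line
Overall: Line 2 33/69 = 47.8%, the legacy line 39/105 = 37.1% → Line 2
(The legacy line wins every shift group but Line 2 wins overall — the legacy line's units skew toward the low-rate swing shift group.)

Line 2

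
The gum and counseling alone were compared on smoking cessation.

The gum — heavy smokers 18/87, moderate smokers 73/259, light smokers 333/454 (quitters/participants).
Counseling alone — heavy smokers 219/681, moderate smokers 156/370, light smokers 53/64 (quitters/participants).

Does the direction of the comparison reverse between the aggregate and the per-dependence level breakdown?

Yes

Heavy smokers: the gum 18/87 = 20.7%, counseling alone 219/681 = 32.2% → counseling alone
Moderate smokers: the gum 73/259 = 28.2%, counseling alone 156/370 = 42.2% → counseling alone
Light smokers: the gum 333/454 = 73.3%, counseling alone 53/64 = 82.8% → counseling alone
Overall: the gum 424/800 = 53.0%, counseling alone 428/1115 = 38.4% → the gum
Counseling alone wins each dependence group but the gum wins overall — the comparison reverses. Counseling alone's participants skew toward heavy smokers, which has a lower base rate.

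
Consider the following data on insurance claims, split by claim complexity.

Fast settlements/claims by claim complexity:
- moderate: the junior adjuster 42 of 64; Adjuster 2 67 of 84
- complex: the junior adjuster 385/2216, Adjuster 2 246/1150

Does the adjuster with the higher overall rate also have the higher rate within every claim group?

Yes

Moderate: the junior adjuster 42/64 = 65.6%, Adjuster 2 67/84 = 79.8% → Adjuster 2
Complex: the junior adjuster 385/2216 = 17.4%, Adjuster 2 246/1150 = 21.4% → Adjuster 2
Overall: the junior adjuster 427/2280 = 18.7%, Adjuster 2 313/1234 = 25.4% → Adjuster 2
Adjuster 2 wins overall and in every claim group — no reversal.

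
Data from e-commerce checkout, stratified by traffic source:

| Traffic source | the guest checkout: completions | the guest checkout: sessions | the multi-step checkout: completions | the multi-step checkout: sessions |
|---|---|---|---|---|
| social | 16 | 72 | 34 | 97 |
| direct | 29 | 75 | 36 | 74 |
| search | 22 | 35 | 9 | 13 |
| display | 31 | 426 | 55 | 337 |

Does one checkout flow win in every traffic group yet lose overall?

Social: the guest checkout 16/72 = 22.2%, the multi-step checkout 34/97 = 35.1% → the multi-step checkout
Direct: the guest checkout 29/75 = 38.7%, the multi-step checkout 36/74 = 48.6% → the multi-step checkout
Search: the guest checkout 22/35 = 62.9%, the multi-step checkout 9/13 = 69.2% → the multi-step checkout
Display: the guest checkout 31/426 = 7.3%, the multi-step checkout 55/337 = 16.3% → the multi-step checkout
Overall: the guest checkout 98/608 = 16.1%, the multi-step checkout 134/521 = 25.7% → the multi-step checkout
The multi-step checkout wins overall and in every traffic group — no reversal.

No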